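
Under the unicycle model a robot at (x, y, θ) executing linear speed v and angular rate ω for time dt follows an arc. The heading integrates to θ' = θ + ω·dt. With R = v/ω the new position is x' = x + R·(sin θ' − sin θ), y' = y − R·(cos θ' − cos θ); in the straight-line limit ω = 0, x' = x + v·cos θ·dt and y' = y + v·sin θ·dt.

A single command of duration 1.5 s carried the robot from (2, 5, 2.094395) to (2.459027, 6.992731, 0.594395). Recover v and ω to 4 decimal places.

v = 1.5000, ω = -1.0000

Δθ = 0.594395 − 2.094395 = -1.500000
ω = Δθ/dt = -1.500000/1.5 = -1.0000
R = −Δy/(cos θ' − cos θ) = -1.5000
v = R·ω = -1.5000·-1.0000 = 1.5000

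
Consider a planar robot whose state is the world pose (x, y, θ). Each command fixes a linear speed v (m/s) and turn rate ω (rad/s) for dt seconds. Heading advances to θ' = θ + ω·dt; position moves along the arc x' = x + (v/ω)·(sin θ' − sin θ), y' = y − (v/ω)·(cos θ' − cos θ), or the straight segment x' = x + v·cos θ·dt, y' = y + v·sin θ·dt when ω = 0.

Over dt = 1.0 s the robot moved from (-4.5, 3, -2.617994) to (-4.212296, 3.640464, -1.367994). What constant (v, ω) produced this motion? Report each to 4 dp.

Δθ = -1.367994 − -2.617994 = 1.250000
ω = Δθ/dt = 1.250000/1.0 = 1.2500
R = −Δy/(cos θ' − cos θ) = -0.6000
v = R·ω = -0.6000·1.2500 = -0.7500

v = -0.7500, ω = 1.2500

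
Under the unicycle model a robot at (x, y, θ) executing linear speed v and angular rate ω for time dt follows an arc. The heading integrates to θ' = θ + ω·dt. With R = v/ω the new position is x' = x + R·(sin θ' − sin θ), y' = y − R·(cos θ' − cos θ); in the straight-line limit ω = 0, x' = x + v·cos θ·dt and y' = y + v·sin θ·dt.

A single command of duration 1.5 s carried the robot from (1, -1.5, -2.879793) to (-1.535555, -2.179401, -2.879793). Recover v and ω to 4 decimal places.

Δθ = -2.879793 − -2.879793 = 0.000000
ω = Δθ/dt = 0.000000/1.5 = 0.0000
ω = 0 → v = (Δx·cos θ + Δy·sin θ)/dt = 1.7500

v = 1.7500, ω = 0.0000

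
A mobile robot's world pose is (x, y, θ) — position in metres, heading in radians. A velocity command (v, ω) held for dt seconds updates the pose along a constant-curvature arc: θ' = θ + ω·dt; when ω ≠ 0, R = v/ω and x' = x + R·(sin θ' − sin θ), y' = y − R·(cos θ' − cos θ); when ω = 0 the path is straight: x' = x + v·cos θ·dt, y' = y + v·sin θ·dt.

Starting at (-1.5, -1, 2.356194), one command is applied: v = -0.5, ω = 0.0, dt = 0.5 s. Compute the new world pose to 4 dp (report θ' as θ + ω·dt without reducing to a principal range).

(-1.3232, -1.1768, 2.3562)

θ' = 2.3562 + 0.0·0.5 = 2.3562
ω = 0 → straight: x' = -1.5 + -0.5·cos(2.3562)·0.5 = -1.3232
y' = -1 + -0.5·sin(2.3562)·0.5 = -1.1768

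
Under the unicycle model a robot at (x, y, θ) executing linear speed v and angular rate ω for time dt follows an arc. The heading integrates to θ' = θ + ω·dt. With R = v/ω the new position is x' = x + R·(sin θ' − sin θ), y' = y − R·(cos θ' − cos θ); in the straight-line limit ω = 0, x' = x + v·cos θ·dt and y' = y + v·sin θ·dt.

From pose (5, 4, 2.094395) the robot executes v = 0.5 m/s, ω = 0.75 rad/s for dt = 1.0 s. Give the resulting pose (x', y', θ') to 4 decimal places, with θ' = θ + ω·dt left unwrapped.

(4.6179, 4.3041, 2.8444)

θ' = 2.0944 + 0.75·1.0 = 2.8444
R = v/ω = 0.5/0.75 = 0.6667
x' = 5 + 0.6667·(sin 2.8444 − sin 2.0944) = 4.6179
y' = 4 − 0.6667·(cos 2.8444 − cos 2.0944) = 4.3041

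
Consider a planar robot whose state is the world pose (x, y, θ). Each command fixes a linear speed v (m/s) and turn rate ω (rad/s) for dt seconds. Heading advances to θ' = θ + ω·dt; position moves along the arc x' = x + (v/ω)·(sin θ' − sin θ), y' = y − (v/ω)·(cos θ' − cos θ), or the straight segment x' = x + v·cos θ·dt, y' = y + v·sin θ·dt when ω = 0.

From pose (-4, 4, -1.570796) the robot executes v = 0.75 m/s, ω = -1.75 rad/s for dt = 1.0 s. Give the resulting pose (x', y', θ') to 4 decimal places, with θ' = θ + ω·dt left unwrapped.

(-4.5050, 3.5783, -3.3208)

θ' = -1.5708 + -1.75·1.0 = -3.3208
R = v/ω = 0.75/-1.75 = -0.4286
x' = -4 + -0.4286·(sin -3.3208 − sin -1.5708) = -4.5050
y' = 4 − -0.4286·(cos -3.3208 − cos -1.5708) = 3.5783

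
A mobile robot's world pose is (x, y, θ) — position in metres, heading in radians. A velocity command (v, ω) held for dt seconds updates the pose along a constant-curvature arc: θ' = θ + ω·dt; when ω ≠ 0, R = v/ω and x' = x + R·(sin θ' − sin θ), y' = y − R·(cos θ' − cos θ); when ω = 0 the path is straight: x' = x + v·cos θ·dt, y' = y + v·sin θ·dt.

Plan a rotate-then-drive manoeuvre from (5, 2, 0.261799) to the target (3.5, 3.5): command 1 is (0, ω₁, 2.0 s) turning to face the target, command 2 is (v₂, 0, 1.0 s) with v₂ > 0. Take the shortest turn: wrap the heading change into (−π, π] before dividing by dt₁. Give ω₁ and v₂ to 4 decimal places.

heading to target = atan2(3.5−2, 3.5−5) = 2.3562
Δθ = wrap(2.3562 − 0.2618) = 2.0944; ω₁ = Δθ/dt₁ = 1.0472
distance = √((3.5−5)² + (3.5−2)²) = 2.1213; v₂ = distance/dt₂ = 2.1213

ω₁ = 1.0472, v₂ = 2.1213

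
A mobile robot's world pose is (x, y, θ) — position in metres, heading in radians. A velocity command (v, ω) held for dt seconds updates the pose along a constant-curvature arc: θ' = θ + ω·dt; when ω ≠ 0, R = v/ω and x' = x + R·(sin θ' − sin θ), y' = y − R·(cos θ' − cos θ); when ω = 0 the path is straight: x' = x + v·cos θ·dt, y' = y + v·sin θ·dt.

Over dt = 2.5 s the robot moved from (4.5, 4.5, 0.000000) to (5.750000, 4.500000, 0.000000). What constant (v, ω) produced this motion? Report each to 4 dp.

Δθ = 0.000000 − 0.000000 = 0.000000
ω = Δθ/dt = 0.000000/2.5 = 0.0000
ω = 0 → v = (Δx·cos θ + Δy·sin θ)/dt = 0.5000

v = 0.5000, ω = 0.0000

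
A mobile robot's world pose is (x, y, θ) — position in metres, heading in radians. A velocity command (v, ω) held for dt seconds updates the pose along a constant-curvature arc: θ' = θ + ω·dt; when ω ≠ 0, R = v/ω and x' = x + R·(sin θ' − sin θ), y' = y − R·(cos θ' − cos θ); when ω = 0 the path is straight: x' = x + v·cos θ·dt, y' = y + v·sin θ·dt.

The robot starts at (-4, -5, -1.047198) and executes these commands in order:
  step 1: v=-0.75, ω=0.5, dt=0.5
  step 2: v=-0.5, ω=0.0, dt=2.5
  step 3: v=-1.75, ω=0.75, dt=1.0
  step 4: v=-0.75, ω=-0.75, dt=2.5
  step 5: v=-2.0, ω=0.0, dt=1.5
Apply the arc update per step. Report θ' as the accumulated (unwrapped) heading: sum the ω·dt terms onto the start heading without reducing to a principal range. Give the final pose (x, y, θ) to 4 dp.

step 1: θ'=-0.7972 (R=-1.5000) → pose (-4.2259, -4.7019, -0.7972)
step 2: θ'=-0.7972 (straight) → pose (-5.0993, -3.8077, -0.7972)
step 3: θ'=-0.0472 (R=-2.3333) → pose (-6.6585, -3.1073, -0.0472)
step 4: θ'=-1.9222 (R=1.0000) → pose (-7.5502, -1.7642, -1.9222)
step 5: θ'=-1.9222 (straight) → pose (-6.5176, 1.0525, -1.9222)

(-6.5176, 1.0525, -1.9222)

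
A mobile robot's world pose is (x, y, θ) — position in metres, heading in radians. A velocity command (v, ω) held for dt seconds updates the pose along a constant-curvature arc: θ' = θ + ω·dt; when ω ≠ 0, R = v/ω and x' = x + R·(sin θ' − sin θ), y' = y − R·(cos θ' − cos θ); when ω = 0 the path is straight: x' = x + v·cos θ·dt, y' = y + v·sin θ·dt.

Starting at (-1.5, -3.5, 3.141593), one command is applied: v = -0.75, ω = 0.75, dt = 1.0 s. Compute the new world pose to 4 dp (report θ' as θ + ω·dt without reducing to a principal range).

(-0.8184, -3.2317, 3.8916)

θ' = 3.1416 + 0.75·1.0 = 3.8916
R = v/ω = -0.75/0.75 = -1.0000
x' = -1.5 + -1.0000·(sin 3.8916 − sin 3.1416) = -0.8184
y' = -3.5 − -1.0000·(cos 3.8916 − cos 3.1416) = -3.2317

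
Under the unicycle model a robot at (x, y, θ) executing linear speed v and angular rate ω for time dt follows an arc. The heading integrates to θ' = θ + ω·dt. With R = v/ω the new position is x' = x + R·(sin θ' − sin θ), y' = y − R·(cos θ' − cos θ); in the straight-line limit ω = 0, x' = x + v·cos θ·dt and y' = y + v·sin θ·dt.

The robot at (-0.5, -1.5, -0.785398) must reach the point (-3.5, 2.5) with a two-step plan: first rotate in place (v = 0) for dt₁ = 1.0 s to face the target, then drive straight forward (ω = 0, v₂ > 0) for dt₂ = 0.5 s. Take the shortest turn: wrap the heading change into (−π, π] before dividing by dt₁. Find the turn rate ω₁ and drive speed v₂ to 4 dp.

heading to target = atan2(2.5−-1.5, -3.5−-0.5) = 2.2143
Δθ = wrap(2.2143 − -0.7854) = 2.9997; ω₁ = Δθ/dt₁ = 2.9997
distance = √((-3.5−-0.5)² + (2.5−-1.5)²) = 5.0000; v₂ = distance/dt₂ = 10.0000

ω₁ = 2.9997, v₂ = 10.0000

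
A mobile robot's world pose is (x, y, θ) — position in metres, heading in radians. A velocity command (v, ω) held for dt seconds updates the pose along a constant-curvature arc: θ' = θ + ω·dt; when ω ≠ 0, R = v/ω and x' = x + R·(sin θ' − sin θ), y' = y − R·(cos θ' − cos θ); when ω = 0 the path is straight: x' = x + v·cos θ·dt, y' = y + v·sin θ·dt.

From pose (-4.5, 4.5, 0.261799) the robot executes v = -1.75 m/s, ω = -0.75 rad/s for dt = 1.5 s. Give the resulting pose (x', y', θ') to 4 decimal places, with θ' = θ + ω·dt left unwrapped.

(-6.8771, 5.2371, -0.8632)

θ' = 0.2618 + -0.75·1.5 = -0.8632
R = v/ω = -1.75/-0.75 = 2.3333
x' = -4.5 + 2.3333·(sin -0.8632 − sin 0.2618) = -6.8771
y' = 4.5 − 2.3333·(cos -0.8632 − cos 0.2618) = 5.2371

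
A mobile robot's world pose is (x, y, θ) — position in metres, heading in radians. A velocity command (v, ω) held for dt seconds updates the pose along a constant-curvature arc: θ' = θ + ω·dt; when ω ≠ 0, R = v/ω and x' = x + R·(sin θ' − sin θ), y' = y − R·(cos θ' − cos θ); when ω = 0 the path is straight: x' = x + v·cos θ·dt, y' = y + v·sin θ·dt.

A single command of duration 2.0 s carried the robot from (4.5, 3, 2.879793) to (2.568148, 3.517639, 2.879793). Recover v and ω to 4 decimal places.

v = 1.0000, ω = 0.0000

Δθ = 2.879793 − 2.879793 = 0.000000
ω = Δθ/dt = 0.000000/2.0 = 0.0000
ω = 0 → v = (Δx·cos θ + Δy·sin θ)/dt = 1.0000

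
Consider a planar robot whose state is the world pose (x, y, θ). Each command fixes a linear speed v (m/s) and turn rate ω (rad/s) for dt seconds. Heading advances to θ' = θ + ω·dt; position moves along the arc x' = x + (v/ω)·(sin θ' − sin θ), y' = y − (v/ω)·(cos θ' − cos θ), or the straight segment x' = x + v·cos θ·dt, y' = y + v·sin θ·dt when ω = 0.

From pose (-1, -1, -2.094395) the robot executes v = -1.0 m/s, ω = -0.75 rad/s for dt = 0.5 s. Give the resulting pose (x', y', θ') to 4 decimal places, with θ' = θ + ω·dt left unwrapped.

θ' = -2.0944 + -0.75·0.5 = -2.4694
R = v/ω = -1.0/-0.75 = 1.3333
x' = -1 + 1.3333·(sin -2.4694 − sin -2.0944) = -0.6756
y' = -1 − 1.3333·(cos -2.4694 − cos -2.0944) = -0.6234

(-0.6756, -0.6234, -2.4694)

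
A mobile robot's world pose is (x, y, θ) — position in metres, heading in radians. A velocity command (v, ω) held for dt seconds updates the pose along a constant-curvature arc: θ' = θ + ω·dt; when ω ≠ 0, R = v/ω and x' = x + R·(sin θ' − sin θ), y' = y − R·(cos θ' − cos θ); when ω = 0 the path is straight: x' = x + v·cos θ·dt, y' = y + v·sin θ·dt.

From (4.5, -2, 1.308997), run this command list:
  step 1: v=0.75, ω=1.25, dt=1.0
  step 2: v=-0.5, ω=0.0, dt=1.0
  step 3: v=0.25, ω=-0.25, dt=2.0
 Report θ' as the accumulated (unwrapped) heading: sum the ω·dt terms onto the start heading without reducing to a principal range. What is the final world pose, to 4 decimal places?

step 1: θ'=2.5590 (R=0.6000) → pose (4.2506, -1.3437, 2.5590)
step 2: θ'=2.5590 (straight) → pose (4.6681, -1.6188, 2.5590)
step 3: θ'=2.0590 (R=-1.0000) → pose (4.3351, -1.2528, 2.0590)

(4.3351, -1.2528, 2.0590)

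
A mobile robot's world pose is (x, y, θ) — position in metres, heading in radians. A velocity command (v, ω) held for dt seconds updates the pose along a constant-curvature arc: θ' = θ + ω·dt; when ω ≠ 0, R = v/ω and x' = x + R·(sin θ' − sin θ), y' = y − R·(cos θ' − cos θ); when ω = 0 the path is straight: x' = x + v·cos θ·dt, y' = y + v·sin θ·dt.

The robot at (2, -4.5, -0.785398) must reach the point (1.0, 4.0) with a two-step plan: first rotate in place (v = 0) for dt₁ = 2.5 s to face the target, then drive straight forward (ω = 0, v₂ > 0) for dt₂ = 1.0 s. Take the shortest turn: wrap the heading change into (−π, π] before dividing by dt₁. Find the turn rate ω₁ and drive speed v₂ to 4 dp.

heading to target = atan2(4−-4.5, 1−2) = 1.6879
Δθ = wrap(1.6879 − -0.7854) = 2.4733; ω₁ = Δθ/dt₁ = 0.9893
distance = √((1−2)² + (4−-4.5)²) = 8.5586; v₂ = distance/dt₂ = 8.5586

ω₁ = 0.9893, v₂ = 8.5586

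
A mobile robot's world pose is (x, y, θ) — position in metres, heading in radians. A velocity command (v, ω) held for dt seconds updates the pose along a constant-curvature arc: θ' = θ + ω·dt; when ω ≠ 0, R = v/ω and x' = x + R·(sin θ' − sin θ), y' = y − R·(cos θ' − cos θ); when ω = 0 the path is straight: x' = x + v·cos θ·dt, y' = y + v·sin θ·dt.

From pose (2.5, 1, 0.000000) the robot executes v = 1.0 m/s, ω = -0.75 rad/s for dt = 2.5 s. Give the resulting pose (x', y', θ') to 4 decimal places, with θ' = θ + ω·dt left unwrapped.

θ' = 0.0000 + -0.75·2.5 = -1.8750
R = v/ω = 1.0/-0.75 = -1.3333
x' = 2.5 + -1.3333·(sin -1.8750 − sin 0.0000) = 3.7721
y' = 1 − -1.3333·(cos -1.8750 − cos 0.0000) = -0.7327

(3.7721, -0.7327, -1.8750)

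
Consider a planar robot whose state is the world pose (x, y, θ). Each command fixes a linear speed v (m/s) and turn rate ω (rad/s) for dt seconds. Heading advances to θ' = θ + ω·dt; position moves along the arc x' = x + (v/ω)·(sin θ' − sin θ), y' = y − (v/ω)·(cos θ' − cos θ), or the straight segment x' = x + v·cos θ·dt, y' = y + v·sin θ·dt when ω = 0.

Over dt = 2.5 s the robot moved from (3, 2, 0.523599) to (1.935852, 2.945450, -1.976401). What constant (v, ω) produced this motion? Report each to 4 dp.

Δθ = -1.976401 − 0.523599 = -2.500000
ω = Δθ/dt = -2.500000/2.5 = -1.0000
R = Δx/(sin θ' − sin θ) = 0.7500
v = R·ω = 0.7500·-1.0000 = -0.7500

v = -0.7500, ω = -1.0000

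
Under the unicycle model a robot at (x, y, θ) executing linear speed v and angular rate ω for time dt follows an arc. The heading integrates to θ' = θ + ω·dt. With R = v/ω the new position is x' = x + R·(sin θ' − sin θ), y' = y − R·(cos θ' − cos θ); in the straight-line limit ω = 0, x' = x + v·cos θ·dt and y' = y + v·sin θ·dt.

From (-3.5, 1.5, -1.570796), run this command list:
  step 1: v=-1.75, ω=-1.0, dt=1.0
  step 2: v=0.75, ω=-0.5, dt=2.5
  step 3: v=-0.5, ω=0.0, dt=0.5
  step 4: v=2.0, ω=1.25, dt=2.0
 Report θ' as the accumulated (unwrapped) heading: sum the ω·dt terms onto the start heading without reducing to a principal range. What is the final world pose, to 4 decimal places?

step 1: θ'=-2.5708 (R=1.7500) → pose (-2.6955, 2.9726, -2.5708)
step 2: θ'=-3.8208 (R=-1.5000) → pose (-4.4482, 3.0677, -3.8208)
step 3: θ'=-3.8208 (straight) → pose (-4.2537, 2.9106, -3.8208)
step 4: θ'=-1.3208 (R=1.6000) → pose (-6.8091, 1.2699, -1.3208)

(-6.8091, 1.2699, -1.3208)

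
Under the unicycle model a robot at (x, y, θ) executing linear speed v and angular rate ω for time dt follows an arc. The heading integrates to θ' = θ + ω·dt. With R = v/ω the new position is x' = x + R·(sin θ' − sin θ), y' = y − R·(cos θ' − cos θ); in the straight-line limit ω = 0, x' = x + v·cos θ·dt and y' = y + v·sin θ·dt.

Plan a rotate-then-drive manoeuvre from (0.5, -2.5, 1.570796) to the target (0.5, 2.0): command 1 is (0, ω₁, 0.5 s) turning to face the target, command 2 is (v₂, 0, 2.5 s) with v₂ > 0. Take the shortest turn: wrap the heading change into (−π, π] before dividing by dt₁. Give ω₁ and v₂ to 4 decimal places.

ω₁ = 0.0000, v₂ = 1.8000

heading to target = atan2(2−-2.5, 0.5−0.5) = 1.5708
Δθ = wrap(1.5708 − 1.5708) = 0.0000; ω₁ = Δθ/dt₁ = 0.0000
distance = √((0.5−0.5)² + (2−-2.5)²) = 4.5000; v₂ = distance/dt₂ = 1.8000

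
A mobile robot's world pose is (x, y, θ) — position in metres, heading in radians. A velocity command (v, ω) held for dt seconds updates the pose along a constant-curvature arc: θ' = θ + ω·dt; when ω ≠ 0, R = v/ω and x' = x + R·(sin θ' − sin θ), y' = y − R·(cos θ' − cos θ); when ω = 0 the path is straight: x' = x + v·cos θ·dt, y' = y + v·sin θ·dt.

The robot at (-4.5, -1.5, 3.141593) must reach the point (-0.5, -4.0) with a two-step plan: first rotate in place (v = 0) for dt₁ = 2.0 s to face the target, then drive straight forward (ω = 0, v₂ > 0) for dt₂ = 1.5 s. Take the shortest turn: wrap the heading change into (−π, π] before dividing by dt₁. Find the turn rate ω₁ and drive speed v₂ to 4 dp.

ω₁ = 1.2915, v₂ = 3.1447

heading to target = atan2(-4−-1.5, -0.5−-4.5) = -0.5586
Δθ = wrap(-0.5586 − 3.1416) = 2.5830; ω₁ = Δθ/dt₁ = 1.2915
distance = √((-0.5−-4.5)² + (-4−-1.5)²) = 4.7170; v₂ = distance/dt₂ = 3.1447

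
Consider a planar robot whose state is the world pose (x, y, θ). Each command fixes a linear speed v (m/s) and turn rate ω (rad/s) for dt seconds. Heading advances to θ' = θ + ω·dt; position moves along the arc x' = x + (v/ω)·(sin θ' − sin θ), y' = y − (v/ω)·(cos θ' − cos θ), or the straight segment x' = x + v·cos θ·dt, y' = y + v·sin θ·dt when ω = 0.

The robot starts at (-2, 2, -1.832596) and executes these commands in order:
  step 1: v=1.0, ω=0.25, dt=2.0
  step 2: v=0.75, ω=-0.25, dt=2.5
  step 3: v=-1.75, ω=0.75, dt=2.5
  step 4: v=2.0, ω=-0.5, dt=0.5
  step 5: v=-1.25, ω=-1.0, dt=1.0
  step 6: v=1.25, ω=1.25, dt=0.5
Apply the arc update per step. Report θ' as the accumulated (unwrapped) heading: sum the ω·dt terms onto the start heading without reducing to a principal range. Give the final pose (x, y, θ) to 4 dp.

(-3.6376, 1.5439, -0.7076)

step 1: θ'=-1.3326 (R=4.0000) → pose (-2.0234, 0.0209, -1.3326)
step 2: θ'=-1.9576 (R=-3.0000) → pose (-2.1603, -1.8186, -1.9576)
step 3: θ'=-0.0826 (R=-2.3333) → pose (-4.1287, 1.3869, -0.0826)
step 4: θ'=-0.3326 (R=-4.0000) → pose (-3.1527, 1.1814, -0.3326)
step 5: θ'=-1.3326 (R=1.2500) → pose (-3.9593, 2.0679, -1.3326)
step 6: θ'=-0.7076 (R=1.0000) → pose (-3.6376, 1.5439, -0.7076)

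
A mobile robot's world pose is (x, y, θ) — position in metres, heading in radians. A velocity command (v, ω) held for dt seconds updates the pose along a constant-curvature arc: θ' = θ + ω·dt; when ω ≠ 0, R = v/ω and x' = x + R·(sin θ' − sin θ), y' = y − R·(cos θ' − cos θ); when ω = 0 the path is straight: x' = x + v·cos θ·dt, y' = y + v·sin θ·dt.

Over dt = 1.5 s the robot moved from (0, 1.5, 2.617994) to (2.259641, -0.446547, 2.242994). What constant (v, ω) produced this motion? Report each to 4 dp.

v = -2.0000, ω = -0.2500

Δθ = 2.242994 − 2.617994 = -0.375000
ω = Δθ/dt = -0.375000/1.5 = -0.2500
R = Δx/(sin θ' − sin θ) = 8.0000
v = R·ω = 8.0000·-0.2500 = -2.0000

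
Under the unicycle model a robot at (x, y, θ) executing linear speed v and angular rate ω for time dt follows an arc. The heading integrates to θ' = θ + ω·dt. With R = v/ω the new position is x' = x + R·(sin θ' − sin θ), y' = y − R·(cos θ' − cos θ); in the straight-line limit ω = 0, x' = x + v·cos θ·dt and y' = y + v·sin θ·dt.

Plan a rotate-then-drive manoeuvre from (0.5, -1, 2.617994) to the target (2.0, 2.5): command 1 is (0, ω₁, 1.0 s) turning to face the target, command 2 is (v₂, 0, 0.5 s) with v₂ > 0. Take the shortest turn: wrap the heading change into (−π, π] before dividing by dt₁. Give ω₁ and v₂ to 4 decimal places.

ω₁ = -1.4521, v₂ = 7.6158

heading to target = atan2(2.5−-1, 2−0.5) = 1.1659
Δθ = wrap(1.1659 − 2.6180) = -1.4521; ω₁ = Δθ/dt₁ = -1.4521
distance = √((2−0.5)² + (2.5−-1)²) = 3.8079; v₂ = distance/dt₂ = 7.6158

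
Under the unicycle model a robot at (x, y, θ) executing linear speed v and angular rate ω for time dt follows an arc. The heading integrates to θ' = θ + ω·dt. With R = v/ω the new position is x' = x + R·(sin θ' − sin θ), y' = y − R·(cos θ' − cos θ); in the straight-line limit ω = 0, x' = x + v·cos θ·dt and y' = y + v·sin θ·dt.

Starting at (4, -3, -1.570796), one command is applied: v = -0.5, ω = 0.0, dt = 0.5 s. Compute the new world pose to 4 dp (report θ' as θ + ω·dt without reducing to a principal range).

θ' = -1.5708 + 0.0·0.5 = -1.5708
ω = 0 → straight: x' = 4 + -0.5·cos(-1.5708)·0.5 = 4.0000
y' = -3 + -0.5·sin(-1.5708)·0.5 = -2.7500

(4.0000, -2.7500, -1.5708)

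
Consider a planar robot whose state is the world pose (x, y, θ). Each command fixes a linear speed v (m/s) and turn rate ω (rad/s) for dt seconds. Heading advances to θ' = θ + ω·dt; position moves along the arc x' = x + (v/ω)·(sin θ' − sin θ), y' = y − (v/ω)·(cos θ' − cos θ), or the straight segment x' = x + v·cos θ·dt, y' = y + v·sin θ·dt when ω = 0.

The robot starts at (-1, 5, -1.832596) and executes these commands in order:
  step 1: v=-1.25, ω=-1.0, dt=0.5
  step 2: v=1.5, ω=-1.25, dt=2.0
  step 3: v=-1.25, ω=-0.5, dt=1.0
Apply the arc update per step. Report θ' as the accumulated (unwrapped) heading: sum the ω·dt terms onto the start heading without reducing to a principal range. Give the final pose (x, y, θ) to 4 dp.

(-3.2043, 5.3582, -5.3326)

step 1: θ'=-2.3326 (R=1.2500) → pose (-0.6971, 5.5393, -2.3326)
step 2: θ'=-4.8326 (R=-1.2000) → pose (-2.7567, 6.5114, -4.8326)
step 3: θ'=-5.3326 (R=2.5000) → pose (-3.2043, 5.3582, -5.3326)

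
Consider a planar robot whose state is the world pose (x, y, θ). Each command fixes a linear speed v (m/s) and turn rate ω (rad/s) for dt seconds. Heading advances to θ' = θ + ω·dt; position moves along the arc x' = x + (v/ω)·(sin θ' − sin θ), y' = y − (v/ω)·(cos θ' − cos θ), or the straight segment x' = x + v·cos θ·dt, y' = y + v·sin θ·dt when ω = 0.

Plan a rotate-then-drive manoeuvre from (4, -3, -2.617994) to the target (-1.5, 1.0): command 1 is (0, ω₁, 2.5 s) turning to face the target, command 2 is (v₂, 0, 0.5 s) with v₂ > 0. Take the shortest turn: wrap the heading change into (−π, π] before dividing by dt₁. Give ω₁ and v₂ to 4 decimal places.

heading to target = atan2(1−-3, -1.5−4) = 2.5128
Δθ = wrap(2.5128 − -2.6180) = -1.1524; ω₁ = Δθ/dt₁ = -0.4610
distance = √((-1.5−4)² + (1−-3)²) = 6.8007; v₂ = distance/dt₂ = 13.6015

ω₁ = -0.4610, v₂ = 13.6015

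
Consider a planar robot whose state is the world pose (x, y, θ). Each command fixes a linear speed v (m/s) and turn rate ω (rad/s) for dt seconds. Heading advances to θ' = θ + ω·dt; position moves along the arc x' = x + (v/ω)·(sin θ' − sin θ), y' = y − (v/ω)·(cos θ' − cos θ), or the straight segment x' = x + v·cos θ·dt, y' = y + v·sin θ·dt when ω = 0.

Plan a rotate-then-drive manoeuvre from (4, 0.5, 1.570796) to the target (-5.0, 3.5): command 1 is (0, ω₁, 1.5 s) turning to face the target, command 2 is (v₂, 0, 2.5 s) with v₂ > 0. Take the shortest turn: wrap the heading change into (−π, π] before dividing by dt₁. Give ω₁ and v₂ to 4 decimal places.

ω₁ = 0.8327, v₂ = 3.7947

heading to target = atan2(3.5−0.5, -5−4) = 2.8198
Δθ = wrap(2.8198 − 1.5708) = 1.2490; ω₁ = Δθ/dt₁ = 0.8327
distance = √((-5−4)² + (3.5−0.5)²) = 9.4868; v₂ = distance/dt₂ = 3.7947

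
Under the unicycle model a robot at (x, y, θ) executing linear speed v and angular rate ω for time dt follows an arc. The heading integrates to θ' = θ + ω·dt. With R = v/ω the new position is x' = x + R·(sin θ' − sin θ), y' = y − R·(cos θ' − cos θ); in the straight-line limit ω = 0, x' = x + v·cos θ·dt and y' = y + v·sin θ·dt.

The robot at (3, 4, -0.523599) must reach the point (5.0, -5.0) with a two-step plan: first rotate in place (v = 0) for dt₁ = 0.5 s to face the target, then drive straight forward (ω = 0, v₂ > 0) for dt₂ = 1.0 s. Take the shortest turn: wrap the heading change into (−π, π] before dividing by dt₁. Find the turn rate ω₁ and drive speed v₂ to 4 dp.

heading to target = atan2(-5−4, 5−3) = -1.3521
Δθ = wrap(-1.3521 − -0.5236) = -0.8285; ω₁ = Δθ/dt₁ = -1.6571
distance = √((5−3)² + (-5−4)²) = 9.2195; v₂ = distance/dt₂ = 9.2195

ω₁ = -1.6571, v₂ = 9.2195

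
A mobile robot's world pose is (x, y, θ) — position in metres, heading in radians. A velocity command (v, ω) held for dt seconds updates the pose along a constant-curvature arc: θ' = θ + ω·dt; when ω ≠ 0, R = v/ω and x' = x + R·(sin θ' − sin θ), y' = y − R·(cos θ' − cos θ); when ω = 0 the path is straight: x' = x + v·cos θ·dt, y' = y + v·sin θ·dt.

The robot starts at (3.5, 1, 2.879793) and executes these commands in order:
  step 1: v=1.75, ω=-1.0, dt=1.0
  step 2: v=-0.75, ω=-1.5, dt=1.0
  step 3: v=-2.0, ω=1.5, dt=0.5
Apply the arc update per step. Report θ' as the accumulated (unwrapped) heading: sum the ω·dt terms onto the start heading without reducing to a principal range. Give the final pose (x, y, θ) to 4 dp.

step 1: θ'=1.8798 (R=-1.7500) → pose (2.2858, 2.1582, 1.8798)
step 2: θ'=0.3798 (R=0.5000) → pose (1.9949, 1.5418, 0.3798)
step 3: θ'=1.1298 (R=-1.3333) → pose (1.2834, 0.8726, 1.1298)

(1.2834, 0.8726, 1.1298)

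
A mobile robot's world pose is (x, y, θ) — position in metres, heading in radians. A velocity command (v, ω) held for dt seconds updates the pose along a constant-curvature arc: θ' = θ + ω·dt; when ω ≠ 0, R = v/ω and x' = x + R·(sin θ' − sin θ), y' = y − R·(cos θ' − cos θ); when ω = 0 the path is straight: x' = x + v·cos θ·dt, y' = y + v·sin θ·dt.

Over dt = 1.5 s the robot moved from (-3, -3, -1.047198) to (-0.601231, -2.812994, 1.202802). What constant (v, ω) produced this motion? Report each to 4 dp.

Δθ = 1.202802 − -1.047198 = 2.250000
ω = Δθ/dt = 2.250000/1.5 = 1.5000
R = Δx/(sin θ' − sin θ) = 1.3333
v = R·ω = 1.3333·1.5000 = 2.0000

v = 2.0000, ω = 1.5000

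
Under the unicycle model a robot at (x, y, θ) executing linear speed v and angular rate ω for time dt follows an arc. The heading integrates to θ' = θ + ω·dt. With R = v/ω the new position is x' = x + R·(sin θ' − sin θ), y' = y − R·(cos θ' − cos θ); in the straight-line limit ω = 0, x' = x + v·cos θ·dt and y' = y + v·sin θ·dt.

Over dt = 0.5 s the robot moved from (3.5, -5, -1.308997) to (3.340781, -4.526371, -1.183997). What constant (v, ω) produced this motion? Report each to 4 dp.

v = -1.0000, ω = 0.2500

Δθ = -1.183997 − -1.308997 = 0.125000
ω = Δθ/dt = 0.125000/0.5 = 0.2500
R = −Δy/(cos θ' − cos θ) = -4.0000
v = R·ω = -4.0000·0.2500 = -1.0000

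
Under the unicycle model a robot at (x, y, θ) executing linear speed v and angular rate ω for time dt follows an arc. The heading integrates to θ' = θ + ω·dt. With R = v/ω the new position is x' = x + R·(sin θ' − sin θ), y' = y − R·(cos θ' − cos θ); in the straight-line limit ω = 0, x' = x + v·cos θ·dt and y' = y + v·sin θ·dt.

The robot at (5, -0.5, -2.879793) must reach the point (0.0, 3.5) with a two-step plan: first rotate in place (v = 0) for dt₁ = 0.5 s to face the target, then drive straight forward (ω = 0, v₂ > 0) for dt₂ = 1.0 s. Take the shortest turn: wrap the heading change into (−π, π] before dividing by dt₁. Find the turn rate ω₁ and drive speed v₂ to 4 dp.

heading to target = atan2(3.5−-0.5, 0−5) = 2.4669
Δθ = wrap(2.4669 − -2.8798) = -0.9365; ω₁ = Δθ/dt₁ = -1.8731
distance = √((0−5)² + (3.5−-0.5)²) = 6.4031; v₂ = distance/dt₂ = 6.4031

ω₁ = -1.8731, v₂ = 6.4031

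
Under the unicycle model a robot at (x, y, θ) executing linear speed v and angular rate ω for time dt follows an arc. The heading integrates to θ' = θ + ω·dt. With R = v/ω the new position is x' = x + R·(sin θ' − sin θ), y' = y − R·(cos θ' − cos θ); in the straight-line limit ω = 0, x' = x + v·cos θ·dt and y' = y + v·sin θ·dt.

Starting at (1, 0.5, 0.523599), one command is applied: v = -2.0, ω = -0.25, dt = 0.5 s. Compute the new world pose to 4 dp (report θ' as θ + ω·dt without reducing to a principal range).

θ' = 0.5236 + -0.25·0.5 = 0.3986
R = v/ω = -2.0/-0.25 = 8.0000
x' = 1 + 8.0000·(sin 0.3986 − sin 0.5236) = 0.1050
y' = 0.5 − 8.0000·(cos 0.3986 − cos 0.5236) = 0.0554

(0.1050, 0.0554, 0.3986)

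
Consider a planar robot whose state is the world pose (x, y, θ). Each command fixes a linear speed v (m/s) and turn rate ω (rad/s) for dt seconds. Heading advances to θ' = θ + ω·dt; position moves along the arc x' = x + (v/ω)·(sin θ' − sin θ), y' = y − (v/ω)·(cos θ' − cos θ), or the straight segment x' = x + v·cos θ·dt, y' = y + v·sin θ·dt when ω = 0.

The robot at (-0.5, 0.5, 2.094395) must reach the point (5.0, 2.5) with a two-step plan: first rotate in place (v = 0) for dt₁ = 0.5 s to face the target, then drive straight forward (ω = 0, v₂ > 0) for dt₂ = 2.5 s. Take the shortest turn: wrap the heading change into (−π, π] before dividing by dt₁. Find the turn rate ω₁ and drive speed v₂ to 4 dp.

heading to target = atan2(2.5−0.5, 5−-0.5) = 0.3488
Δθ = wrap(0.3488 − 2.0944) = -1.7456; ω₁ = Δθ/dt₁ = -3.4912
distance = √((5−-0.5)² + (2.5−0.5)²) = 5.8523; v₂ = distance/dt₂ = 2.3409

ω₁ = -3.4912, v₂ = 2.3409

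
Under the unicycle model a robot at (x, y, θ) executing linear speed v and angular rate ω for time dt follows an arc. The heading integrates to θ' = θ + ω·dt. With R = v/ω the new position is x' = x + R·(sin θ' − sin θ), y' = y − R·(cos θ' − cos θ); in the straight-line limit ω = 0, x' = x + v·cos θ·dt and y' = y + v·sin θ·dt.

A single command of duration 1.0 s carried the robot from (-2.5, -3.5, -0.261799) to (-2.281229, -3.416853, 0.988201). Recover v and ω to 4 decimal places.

v = 0.2500, ω = 1.2500

Δθ = 0.988201 − -0.261799 = 1.250000
ω = Δθ/dt = 1.250000/1.0 = 1.2500
R = Δx/(sin θ' − sin θ) = 0.2000
v = R·ω = 0.2000·1.2500 = 0.2500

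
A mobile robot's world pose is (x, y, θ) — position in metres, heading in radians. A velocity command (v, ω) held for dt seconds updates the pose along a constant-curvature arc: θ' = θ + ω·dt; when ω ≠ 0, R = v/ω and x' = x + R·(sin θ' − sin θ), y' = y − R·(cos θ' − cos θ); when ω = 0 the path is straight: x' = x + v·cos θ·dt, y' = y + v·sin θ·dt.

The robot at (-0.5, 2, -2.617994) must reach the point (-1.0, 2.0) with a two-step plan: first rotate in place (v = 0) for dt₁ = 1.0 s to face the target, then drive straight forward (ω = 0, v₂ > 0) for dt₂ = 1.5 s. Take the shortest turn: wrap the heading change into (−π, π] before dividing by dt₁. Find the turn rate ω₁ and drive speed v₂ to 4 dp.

heading to target = atan2(2−2, -1−-0.5) = 3.1416
Δθ = wrap(3.1416 − -2.6180) = -0.5236; ω₁ = Δθ/dt₁ = -0.5236
distance = √((-1−-0.5)² + (2−2)²) = 0.5000; v₂ = distance/dt₂ = 0.3333

ω₁ = -0.5236, v₂ = 0.3333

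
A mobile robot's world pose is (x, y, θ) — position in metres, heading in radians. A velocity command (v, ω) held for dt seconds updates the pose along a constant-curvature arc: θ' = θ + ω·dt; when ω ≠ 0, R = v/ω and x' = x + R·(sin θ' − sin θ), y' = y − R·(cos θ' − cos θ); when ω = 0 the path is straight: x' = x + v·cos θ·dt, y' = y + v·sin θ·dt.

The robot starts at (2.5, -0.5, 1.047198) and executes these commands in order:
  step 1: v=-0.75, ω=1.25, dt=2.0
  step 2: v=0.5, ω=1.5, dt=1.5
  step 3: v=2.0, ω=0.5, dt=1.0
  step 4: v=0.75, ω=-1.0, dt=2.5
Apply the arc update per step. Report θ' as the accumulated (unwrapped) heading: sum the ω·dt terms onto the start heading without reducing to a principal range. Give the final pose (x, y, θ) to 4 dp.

(5.6243, -3.7595, 3.7972)

step 1: θ'=3.5472 (R=-0.6000) → pose (3.2564, -1.3513, 3.5472)
step 2: θ'=5.7972 (R=0.3333) → pose (3.2322, -1.9523, 5.7972)
step 3: θ'=6.2972 (R=4.0000) → pose (5.1566, -2.4151, 6.2972)
step 4: θ'=3.7972 (R=-0.7500) → pose (5.6243, -3.7595, 3.7972)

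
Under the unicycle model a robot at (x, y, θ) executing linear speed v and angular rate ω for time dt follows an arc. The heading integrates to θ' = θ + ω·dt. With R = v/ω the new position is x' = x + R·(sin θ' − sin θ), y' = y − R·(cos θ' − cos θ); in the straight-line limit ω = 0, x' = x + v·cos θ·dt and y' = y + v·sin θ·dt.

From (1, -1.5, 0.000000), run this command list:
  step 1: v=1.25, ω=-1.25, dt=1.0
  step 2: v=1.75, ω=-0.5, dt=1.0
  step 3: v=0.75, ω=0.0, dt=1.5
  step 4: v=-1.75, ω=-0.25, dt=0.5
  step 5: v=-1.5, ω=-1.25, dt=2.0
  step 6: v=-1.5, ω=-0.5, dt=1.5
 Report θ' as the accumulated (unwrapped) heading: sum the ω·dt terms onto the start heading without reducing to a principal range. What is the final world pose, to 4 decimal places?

step 1: θ'=-1.2500 (R=-1.0000) → pose (1.9490, -2.1847, -1.2500)
step 2: θ'=-1.7500 (R=-3.5000) → pose (2.0715, -3.9122, -1.7500)
step 3: θ'=-1.7500 (straight) → pose (1.8710, -5.0192, -1.7500)
step 4: θ'=-1.8750 (R=7.0000) → pose (2.0803, -4.1701, -1.8750)
step 5: θ'=-4.3750 (R=1.2000) → pose (4.3575, -4.1324, -4.3750)
step 6: θ'=-5.1250 (R=3.0000) → pose (4.2749, -6.3284, -5.1250)

(4.2749, -6.3284, -5.1250)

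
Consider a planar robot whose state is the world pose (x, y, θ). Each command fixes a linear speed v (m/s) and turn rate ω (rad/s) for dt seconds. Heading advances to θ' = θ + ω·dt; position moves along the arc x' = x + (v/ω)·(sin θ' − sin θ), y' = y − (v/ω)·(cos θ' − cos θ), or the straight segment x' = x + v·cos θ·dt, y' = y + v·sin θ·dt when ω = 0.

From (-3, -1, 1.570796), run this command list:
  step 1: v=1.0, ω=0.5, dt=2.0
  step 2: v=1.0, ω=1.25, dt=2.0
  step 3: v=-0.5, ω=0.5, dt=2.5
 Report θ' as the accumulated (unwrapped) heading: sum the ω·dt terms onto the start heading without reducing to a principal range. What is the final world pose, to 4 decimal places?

(-6.0749, 0.3776, 6.3208)

step 1: θ'=2.5708 (R=2.0000) → pose (-3.9194, 0.6829, 2.5708)
step 2: θ'=5.0708 (R=0.8000) → pose (-5.1008, -0.2709, 5.0708)
step 3: θ'=6.3208 (R=-1.0000) → pose (-6.0749, 0.3776, 6.3208)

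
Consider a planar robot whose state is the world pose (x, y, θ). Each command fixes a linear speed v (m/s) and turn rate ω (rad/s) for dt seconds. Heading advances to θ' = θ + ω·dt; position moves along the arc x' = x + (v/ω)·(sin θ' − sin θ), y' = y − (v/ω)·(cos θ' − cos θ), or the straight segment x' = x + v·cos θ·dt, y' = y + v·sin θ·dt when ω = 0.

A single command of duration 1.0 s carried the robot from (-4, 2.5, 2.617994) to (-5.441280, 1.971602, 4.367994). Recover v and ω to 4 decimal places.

Δθ = 4.367994 − 2.617994 = 1.750000
ω = Δθ/dt = 1.750000/1.0 = 1.7500
R = Δx/(sin θ' − sin θ) = 1.0000
v = R·ω = 1.0000·1.7500 = 1.7500

v = 1.7500, ω = 1.7500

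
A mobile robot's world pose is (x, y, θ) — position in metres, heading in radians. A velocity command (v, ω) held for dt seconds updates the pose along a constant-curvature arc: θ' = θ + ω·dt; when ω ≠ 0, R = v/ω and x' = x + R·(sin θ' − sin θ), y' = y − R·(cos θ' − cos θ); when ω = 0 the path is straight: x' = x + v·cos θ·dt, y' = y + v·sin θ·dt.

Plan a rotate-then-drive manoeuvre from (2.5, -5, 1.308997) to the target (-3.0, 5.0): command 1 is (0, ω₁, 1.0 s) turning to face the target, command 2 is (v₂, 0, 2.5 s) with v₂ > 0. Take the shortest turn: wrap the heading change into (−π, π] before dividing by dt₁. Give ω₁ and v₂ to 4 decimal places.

ω₁ = 0.7646, v₂ = 4.5651

heading to target = atan2(5−-5, -3−2.5) = 2.0736
Δθ = wrap(2.0736 − 1.3090) = 0.7646; ω₁ = Δθ/dt₁ = 0.7646
distance = √((-3−2.5)² + (5−-5)²) = 11.4127; v₂ = distance/dt₂ = 4.5651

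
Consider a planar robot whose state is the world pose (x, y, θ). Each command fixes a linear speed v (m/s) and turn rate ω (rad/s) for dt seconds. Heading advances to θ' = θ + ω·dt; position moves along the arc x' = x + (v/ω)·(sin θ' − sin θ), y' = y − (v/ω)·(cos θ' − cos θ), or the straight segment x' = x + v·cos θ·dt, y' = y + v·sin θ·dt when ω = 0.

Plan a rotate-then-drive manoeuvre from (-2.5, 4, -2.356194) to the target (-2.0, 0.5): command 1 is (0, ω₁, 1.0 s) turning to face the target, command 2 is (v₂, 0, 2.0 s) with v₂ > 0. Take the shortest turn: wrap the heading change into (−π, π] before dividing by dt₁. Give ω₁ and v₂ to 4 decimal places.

heading to target = atan2(0.5−4, -2−-2.5) = -1.4289
Δθ = wrap(-1.4289 − -2.3562) = 0.9273; ω₁ = Δθ/dt₁ = 0.9273
distance = √((-2−-2.5)² + (0.5−4)²) = 3.5355; v₂ = distance/dt₂ = 1.7678

ω₁ = 0.9273, v₂ = 1.7678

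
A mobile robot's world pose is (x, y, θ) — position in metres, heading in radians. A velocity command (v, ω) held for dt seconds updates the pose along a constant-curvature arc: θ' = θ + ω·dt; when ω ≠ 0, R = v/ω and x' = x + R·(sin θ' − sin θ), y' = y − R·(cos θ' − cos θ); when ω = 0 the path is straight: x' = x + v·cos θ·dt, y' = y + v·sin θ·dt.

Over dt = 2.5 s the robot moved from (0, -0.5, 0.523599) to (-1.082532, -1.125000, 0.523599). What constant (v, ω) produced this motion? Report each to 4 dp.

v = -0.5000, ω = 0.0000

Δθ = 0.523599 − 0.523599 = 0.000000
ω = Δθ/dt = 0.000000/2.5 = 0.0000
ω = 0 → v = (Δx·cos θ + Δy·sin θ)/dt = -0.5000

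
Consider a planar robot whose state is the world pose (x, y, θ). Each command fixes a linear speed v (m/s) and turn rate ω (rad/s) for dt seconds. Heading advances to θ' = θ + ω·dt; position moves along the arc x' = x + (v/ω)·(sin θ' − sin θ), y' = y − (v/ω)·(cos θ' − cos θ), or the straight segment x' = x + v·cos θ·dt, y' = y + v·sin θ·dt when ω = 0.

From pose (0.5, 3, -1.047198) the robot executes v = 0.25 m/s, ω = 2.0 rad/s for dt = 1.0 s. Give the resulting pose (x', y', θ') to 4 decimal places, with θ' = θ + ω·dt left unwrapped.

(0.7101, 2.9901, 0.9528)

θ' = -1.0472 + 2.0·1.0 = 0.9528
R = v/ω = 0.25/2.0 = 0.1250
x' = 0.5 + 0.1250·(sin 0.9528 − sin -1.0472) = 0.7101
y' = 3 − 0.1250·(cos 0.9528 − cos -1.0472) = 2.9901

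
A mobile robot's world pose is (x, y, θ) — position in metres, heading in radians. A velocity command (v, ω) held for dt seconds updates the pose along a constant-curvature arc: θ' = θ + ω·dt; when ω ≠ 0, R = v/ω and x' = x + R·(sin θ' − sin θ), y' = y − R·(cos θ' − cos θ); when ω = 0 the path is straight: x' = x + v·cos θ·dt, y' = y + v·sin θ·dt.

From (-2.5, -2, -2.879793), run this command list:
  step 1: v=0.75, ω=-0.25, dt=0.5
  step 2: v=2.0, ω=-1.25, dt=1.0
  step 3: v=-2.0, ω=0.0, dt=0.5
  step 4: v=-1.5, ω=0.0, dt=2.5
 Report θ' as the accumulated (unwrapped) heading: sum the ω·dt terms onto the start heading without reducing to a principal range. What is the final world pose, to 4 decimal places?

step 1: θ'=-3.0048 (R=-3.0000) → pose (-2.8673, -2.0742, -3.0048)
step 2: θ'=-4.2548 (R=-1.6000) → pose (-4.5209, -1.1960, -4.2548)
step 3: θ'=-4.2548 (straight) → pose (-4.0791, -2.0931, -4.2548)
step 4: θ'=-4.2548 (straight) → pose (-2.4224, -5.4573, -4.2548)

(-2.4224, -5.4573, -4.2548)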